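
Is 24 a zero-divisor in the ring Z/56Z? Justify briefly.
YES

gcd(24, 56) = 8 > 1, so 24 is not a unit in Z/56Z. In Z/nZ every nonzero non-unit is a zero-divisor: explicitly, take b = 56/gcd = 7 ≠ 0 (mod 56); then 24·7 = 168 = 3·56, i.e. 24·7 ≡ 0 (mod 56). So 24 is a zero-divisor.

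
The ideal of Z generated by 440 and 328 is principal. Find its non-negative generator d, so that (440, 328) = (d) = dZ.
In the PID Z, (a, b) is generated by gcd(a, b). Compute gcd(440, 328) with the extended Euclidean algorithm, tracking rows (r, s, t) with s·440 + t·328 = r:
  row A: (440, 1, 0)   [1·440 + 0·328 = 440]
  row B: (328, 0, 1)   [0·440 + 1·328 = 328]
  440 = 1·328 + 112   → row C = row A − 1·row B = (112, 1, −1)   [check: 1·440 − 1·328 = 112]
  328 = 2·112 + 104   → row D = row B − 2·row C = (104, −2, 3)   [check: −2·440 + 3·328 = 104]
  112 = 1·104 + 8   → row E = row C − 1·row D = (8, 3, −4)   [check: 3·440 − 4·328 = 8]
  104 = 13·8 + 0   → remainder 0, stop. gcd = 8 (last nonzero row E).
So gcd(440, 328) = 8, with Bézout identity 3·440 − 4·328 = 8. Containment (⊇): the Bézout identity exhibits 8 as an element of (440, 328), giving (8) ⊆ (440, 328). Containment (⊆): since 8 | 440 and 8 | 328 (440 = 8·55, 328 = 8·41), every Z-linear combination of 440 and 328 is divisible by 8, so (440, 328) ⊆ (8). Therefore (440, 328) = (8), d = 8.

Final answer: (440, 328) = (8); d = 8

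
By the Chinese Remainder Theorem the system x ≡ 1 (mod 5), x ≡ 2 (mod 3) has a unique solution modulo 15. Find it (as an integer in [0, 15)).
x ≡ 11 (mod 15); the representative in [0, 15) is 11

The moduli 5, 3 are pairwise coprime, so by the CRT there is a unique solution mod 5·3 = 15.
Solve by successive substitution. Start with x ≡ 1 (mod 5).
  Combine with x ≡ 2 (mod 3): write x = 1 + 5·t and require 1 + 5·t ≡ 2 (mod 3), i.e. 5·t ≡ 2 − 1 ≡ 1 (mod 3). Since 5^(−1) ≡ 2 (mod 3) (5 ≡ 2 (mod 3)), t ≡ 2·1 ≡ 2 (mod 3). So x ≡ 1 + 5·2 = 11 (mod 15).
Unique solution in [0, 15): x = 11.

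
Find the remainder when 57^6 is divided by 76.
57

Use repeated squaring. Binary(6) = 110. Walk through the bits of the exponent 6 left-to-right: at each bit after the leading one, square the running value, then multiply by 57 if the bit is 1 (always reducing mod 76):
  bit 1 = 1 (leading): start with 57.
  bit 2 = 1: square 57^2 = 3249 ≡ 57; bit is 1, so multiply 57·57 = 3249 ≡ 57 (mod 76).
  bit 3 = 0: square 57^2 = 3249 ≡ 57 (mod 76).
Final value: 57^6 ≡ 57 (mod 76).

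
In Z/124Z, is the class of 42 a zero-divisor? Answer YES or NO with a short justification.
YES

gcd(42, 124) = 2 > 1, so 42 is not a unit in Z/124Z. In Z/nZ every nonzero non-unit is a zero-divisor: explicitly, take b = 124/gcd = 62 ≠ 0 (mod 124); then 42·62 = 2604 = 21·124, i.e. 42·62 ≡ 0 (mod 124). So 42 is a zero-divisor.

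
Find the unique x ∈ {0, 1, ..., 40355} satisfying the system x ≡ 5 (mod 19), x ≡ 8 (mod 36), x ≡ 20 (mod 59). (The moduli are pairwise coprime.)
x ≡ 11348 (mod 40356); the representative in [0, 40356) is 11348

The moduli 19, 36, 59 are pairwise coprime, so by the CRT there is a unique solution mod 19·36·59 = 40356.
Solve by successive substitution. Start with x ≡ 5 (mod 19).
  Combine with x ≡ 8 (mod 36): write x = 5 + 19·t and require 5 + 19·t ≡ 8 (mod 36), i.e. 19·t ≡ 8 − 5 ≡ 3 (mod 36). Since 19^(−1) ≡ 19 (mod 36), t ≡ 19·3 ≡ 21 (mod 36). So x ≡ 5 + 19·21 = 404 (mod 684).
  Combine with x ≡ 20 (mod 59): write x = 404 + 684·t and require 404 + 684·t ≡ 20 (mod 59), i.e. 684·t ≡ 20 − 404 ≡ 29 (mod 59). Since 684^(−1) ≡ 27 (mod 59) (684 ≡ 35 (mod 59)), t ≡ 27·29 ≡ 16 (mod 59). So x ≡ 404 + 684·16 = 11348 (mod 40356).
Unique solution in [0, 40356): x = 11348.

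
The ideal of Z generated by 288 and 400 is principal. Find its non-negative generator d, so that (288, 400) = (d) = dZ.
(288, 400) = (16); d = 16

In the PID Z, (a, b) is generated by gcd(a, b). Compute gcd(400, 288) with the extended Euclidean algorithm, tracking rows (r, s, t) with s·400 + t·288 = r:
  row A: (400, 1, 0)   [1·400 + 0·288 = 400]
  row B: (288, 0, 1)   [0·400 + 1·288 = 288]
  400 = 1·288 + 112   → row C = row A − 1·row B = (112, 1, −1)   [check: 1·400 − 1·288 = 112]
  288 = 2·112 + 64   → row D = row B − 2·row C = (64, −2, 3)   [check: −2·400 + 3·288 = 64]
  112 = 1·64 + 48   → row E = row C − 1·row D = (48, 3, −4)   [check: 3·400 − 4·288 = 48]
  64 = 1·48 + 16   → row F = row D − 1·row E = (16, −5, 7)   [check: −5·400 + 7·288 = 16]
  48 = 3·16 + 0   → remainder 0, stop. gcd = 16 (last nonzero row F).
So gcd(288, 400) = 16, with Bézout identity −5·400 + 7·288 = 16. Containment (⊇): the Bézout identity exhibits 16 as an element of (288, 400), giving (16) ⊆ (288, 400). Containment (⊆): since 16 | 288 and 16 | 400 (288 = 16·18, 400 = 16·25), every Z-linear combination of 288 and 400 is divisible by 16, so (288, 400) ⊆ (16). Therefore (288, 400) = (16), d = 16.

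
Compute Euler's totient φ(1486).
φ(1486) = 742

φ is multiplicative, with φ(p^e) = p^e − p^(e−1). Factorise 1486 = 2 · 743. Then
  φ(1486) = (2 − 1) · (743 − 1) = 1 · 742 = 742.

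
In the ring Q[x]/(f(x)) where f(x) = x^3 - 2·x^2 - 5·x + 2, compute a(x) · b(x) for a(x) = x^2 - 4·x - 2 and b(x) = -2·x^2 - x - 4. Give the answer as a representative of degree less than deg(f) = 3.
First multiply in Q[x] without reducing: a · b = -2·x^4 + 7·x^3 + 4·x^2 + 18·x + 8. Now divide by f(x) = x^3 - 2·x^2 - 5·x + 2, eliminating the leading term at each step:
  leading term -2·x^4: subtract (-2·x)·f(x) = -2·x^4 + 4·x^3 + 10·x^2 - 4·x, leaving 3·x^3 - 6·x^2 + 22·x + 8
  leading term 3·x^3: subtract (3)·f(x) = 3·x^3 - 6·x^2 - 15·x + 6, leaving 37·x + 2
The degree is now < 3, so this is the remainder. Hence a · b ≡ 37·x + 2 in Q[x]/(f).

Final answer: a · b ≡ 37·x + 2 (mod f(x))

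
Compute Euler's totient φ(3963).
φ(3963) = 2640

φ is multiplicative, with φ(p^e) = p^e − p^(e−1). Factorise 3963 = 3 · 1321. Then
  φ(3963) = (3 − 1) · (1321 − 1) = 2 · 1320 = 2640.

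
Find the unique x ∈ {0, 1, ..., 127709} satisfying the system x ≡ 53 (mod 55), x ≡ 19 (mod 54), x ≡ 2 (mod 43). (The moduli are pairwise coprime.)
x ≡ 96193 (mod 127710); the representative in [0, 127710) is 96193

The moduli 55, 54, 43 are pairwise coprime, so by the CRT there is a unique solution mod 55·54·43 = 127710.
Solve by successive substitution. Start with x ≡ 53 (mod 55).
  Combine with x ≡ 19 (mod 54): write x = 53 + 55·t and require 53 + 55·t ≡ 19 (mod 54), i.e. 55·t ≡ 19 − 53 ≡ 20 (mod 54). Since 55^(−1) ≡ 1 (mod 54) (55 ≡ 1 (mod 54)), t ≡ 1·20 ≡ 20 (mod 54). So x ≡ 53 + 55·20 = 1153 (mod 2970).
  Combine with x ≡ 2 (mod 43): write x = 1153 + 2970·t and require 1153 + 2970·t ≡ 2 (mod 43), i.e. 2970·t ≡ 2 − 1153 ≡ 10 (mod 43). Since 2970^(−1) ≡ 29 (mod 43) (2970 ≡ 3 (mod 43)), t ≡ 29·10 ≡ 32 (mod 43). So x ≡ 1153 + 2970·32 = 96193 (mod 127710).
Unique solution in [0, 127710): x = 96193.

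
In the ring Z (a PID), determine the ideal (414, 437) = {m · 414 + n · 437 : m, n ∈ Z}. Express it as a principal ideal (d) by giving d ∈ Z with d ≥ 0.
(414, 437) = (23); d = 23

In the PID Z, (a, b) is generated by gcd(a, b). Compute gcd(437, 414) with the extended Euclidean algorithm, tracking rows (r, s, t) with s·437 + t·414 = r:
  row A: (437, 1, 0)   [1·437 + 0·414 = 437]
  row B: (414, 0, 1)   [0·437 + 1·414 = 414]
  437 = 1·414 + 23   → row C = row A − 1·row B = (23, 1, −1)   [check: 1·437 − 1·414 = 23]
  414 = 18·23 + 0   → remainder 0, stop. gcd = 23 (last nonzero row C).
So gcd(414, 437) = 23, with Bézout identity 1·437 − 1·414 = 23. Containment (⊇): the Bézout identity exhibits 23 as an element of (414, 437), giving (23) ⊆ (414, 437). Containment (⊆): since 23 | 414 and 23 | 437 (414 = 23·18, 437 = 23·19), every Z-linear combination of 414 and 437 is divisible by 23, so (414, 437) ⊆ (23). Therefore (414, 437) = (23), d = 23.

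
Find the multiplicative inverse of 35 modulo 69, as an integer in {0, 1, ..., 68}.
35^(−1) ≡ 2 (mod 69)

Apply the extended Euclidean algorithm to (69, 35), tracking rows (r, s, t) with s·69 + t·35 = r. Each division r_prev = q·r_cur + r_new produces the new row as (previous row) − q·(current row):
  row A: (69, 1, 0)   [1·69 + 0·35 = 69]
  row B: (35, 0, 1)   [0·69 + 1·35 = 35]
  69 = 1·35 + 34   → row C = row A − 1·row B = (34, 1, −1)   [check: 1·69 − 1·35 = 34]
  35 = 1·34 + 1   → row D = row B − 1·row C = (1, −1, 2)   [check: −1·69 + 2·35 = 1]
  34 = 34·1 + 0   → remainder 0, stop. gcd = 1 (last nonzero row D).
The gcd is 1, so 35 is invertible mod 69. The last nonzero row gives −1·69 + 2·35 = 1, so t = 2. So 35^(−1) ≡ 2 (mod 69). Verify: 35 · 2 = 70 ≡ 1 (mod 69). ✓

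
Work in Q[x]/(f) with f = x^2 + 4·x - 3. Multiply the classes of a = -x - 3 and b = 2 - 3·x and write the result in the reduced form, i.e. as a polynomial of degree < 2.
First multiply in Q[x] without reducing: a · b = 3·x^2 + 7·x - 6. Now divide by f(x) = x^2 + 4·x - 3, eliminating the leading term at each step:
  leading term 3·x^2: subtract (3)·f(x) = 3·x^2 + 12·x - 9, leaving 3 - 5·x
The degree is now < 2, so this is the remainder. Hence a · b ≡ 3 - 5·x in Q[x]/(f).

Final answer: a · b ≡ 3 - 5·x (mod f(x))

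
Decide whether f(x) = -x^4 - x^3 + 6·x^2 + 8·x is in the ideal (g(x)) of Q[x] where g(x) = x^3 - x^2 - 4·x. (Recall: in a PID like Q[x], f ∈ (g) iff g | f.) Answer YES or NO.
YES

In Q[x] the ideal (g) consists of all multiples of g, so f ∈ (g) iff g | f, i.e. iff the remainder of f on division by g is 0. Divide f by g (g is monic, so eliminate the leading term of the running remainder at each step):
  leading term -x^4: subtract (-x)·g(x) = -x^4 + x^3 + 4·x^2, leaving -2·x^3 + 2·x^2 + 8·x
  leading term -2·x^3: subtract (-2)·g(x) = -2·x^3 + 2·x^2 + 8·x, leaving 0
The remainder is 0, so f(x) = g(x) · h(x) with h(x) = -x - 2. Hence g | f, i.e. f ∈ (g).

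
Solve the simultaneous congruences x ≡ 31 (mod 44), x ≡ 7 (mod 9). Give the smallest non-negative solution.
The moduli 44, 9 are pairwise coprime, so by the CRT there is a unique solution mod 44·9 = 396.
Solve by successive substitution. Start with x ≡ 31 (mod 44).
  Combine with x ≡ 7 (mod 9): write x = 31 + 44·t and require 31 + 44·t ≡ 7 (mod 9), i.e. 44·t ≡ 7 − 31 ≡ 3 (mod 9). Since 44^(−1) ≡ 8 (mod 9) (44 ≡ 8 (mod 9)), t ≡ 8·3 ≡ 6 (mod 9). So x ≡ 31 + 44·6 = 295 (mod 396).
Unique solution in [0, 396): x = 295.

Final answer: x ≡ 295 (mod 396); the representative in [0, 396) is 295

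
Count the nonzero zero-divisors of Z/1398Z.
Z/1398Z has 933 nonzero zero-divisors

In Z/1398Z each nonzero element is either a unit (gcd with 1398 is 1) or a zero-divisor (gcd > 1). The number of units is φ(1398): factorise 1398 = 2 · 3 · 233, so φ(1398) = (2 − 1) · (3 − 1) · (233 − 1) = 1 · 2 · 232 = 464. The nonzero elements number 1398 − 1 = 1397. Hence the nonzero zero-divisors number 1397 − 464 = 933.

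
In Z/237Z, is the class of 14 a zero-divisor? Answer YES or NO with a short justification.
gcd(14, 237) = 1, so 14 is a unit in Z/237Z (it has a multiplicative inverse). A unit cannot be a zero-divisor: if 14·b ≡ 0 then multiplying both sides by 14^(−1) gives b ≡ 0. So 14 is not a zero-divisor.

Final answer: NO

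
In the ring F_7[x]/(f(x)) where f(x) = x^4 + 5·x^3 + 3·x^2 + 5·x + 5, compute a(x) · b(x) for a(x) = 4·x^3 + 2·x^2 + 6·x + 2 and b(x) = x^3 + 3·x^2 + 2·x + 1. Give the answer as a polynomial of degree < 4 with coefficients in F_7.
a · b ≡ 4·x^3 + 4·x + 1 (mod f(x))

Multiply as integer polynomials: a · b = 4·x^6 + 14·x^5 + 20·x^4 + 28·x^3 + 20·x^2 + 10·x + 2. Reducing coefficients mod 7: a · b ≡ 4·x^6 + 6·x^4 + 6·x^2 + 3·x + 2. Now divide by f(x) = x^4 + 5·x^3 + 3·x^2 + 5·x + 5 in F_7[x], eliminating the leading term at each step:
  leading term 4·x^6: subtract (4·x^2)·f(x) = 4·x^6 + 6·x^5 + 5·x^4 + 6·x^3 + 6·x^2, leaving x^5 + x^4 + x^3 + 3·x + 2 (coefficients mod 7)
  leading term x^5: subtract (x)·f(x) = x^5 + 5·x^4 + 3·x^3 + 5·x^2 + 5·x, leaving 3·x^4 + 5·x^3 + 2·x^2 + 5·x + 2 (coefficients mod 7)
  leading term 3·x^4: subtract (3)·f(x) = 3·x^4 + x^3 + 2·x^2 + x + 1, leaving 4·x^3 + 4·x + 1 (coefficients mod 7)
The degree is now < 4, so this is the remainder. Hence a · b ≡ 4·x^3 + 4·x + 1 in F_7[x]/(f).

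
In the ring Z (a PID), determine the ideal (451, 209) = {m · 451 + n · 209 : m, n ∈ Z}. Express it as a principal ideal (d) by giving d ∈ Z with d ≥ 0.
(451, 209) = (11); d = 11

In the PID Z, (a, b) is generated by gcd(a, b). Compute gcd(451, 209) with the extended Euclidean algorithm, tracking rows (r, s, t) with s·451 + t·209 = r:
  row A: (451, 1, 0)   [1·451 + 0·209 = 451]
  row B: (209, 0, 1)   [0·451 + 1·209 = 209]
  451 = 2·209 + 33   → row C = row A − 2·row B = (33, 1, −2)   [check: 1·451 − 2·209 = 33]
  209 = 6·33 + 11   → row D = row B − 6·row C = (11, −6, 13)   [check: −6·451 + 13·209 = 11]
  33 = 3·11 + 0   → remainder 0, stop. gcd = 11 (last nonzero row D).
So gcd(451, 209) = 11, with Bézout identity −6·451 + 13·209 = 11. Containment (⊇): the Bézout identity exhibits 11 as an element of (451, 209), giving (11) ⊆ (451, 209). Containment (⊆): since 11 | 451 and 11 | 209 (451 = 11·41, 209 = 11·19), every Z-linear combination of 451 and 209 is divisible by 11, so (451, 209) ⊆ (11). Therefore (451, 209) = (11), d = 11.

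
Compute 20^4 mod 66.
Use repeated squaring. Binary(4) = 100. Walk through the bits of the exponent 4 left-to-right: at each bit after the leading one, square the running value, then multiply by 20 if the bit is 1 (always reducing mod 66):
  bit 1 = 1 (leading): start with 20.
  bit 2 = 0: square 20^2 = 400 ≡ 4 (mod 66).
  bit 3 = 0: square 4^2 = 16 (mod 66).
Final value: 20^4 ≡ 16 (mod 66).

Final answer: 16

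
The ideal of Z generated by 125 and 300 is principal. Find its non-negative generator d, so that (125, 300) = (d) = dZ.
In the PID Z, (a, b) is generated by gcd(a, b). Compute gcd(300, 125) with the extended Euclidean algorithm, tracking rows (r, s, t) with s·300 + t·125 = r:
  row A: (300, 1, 0)   [1·300 + 0·125 = 300]
  row B: (125, 0, 1)   [0·300 + 1·125 = 125]
  300 = 2·125 + 50   → row C = row A − 2·row B = (50, 1, −2)   [check: 1·300 − 2·125 = 50]
  125 = 2·50 + 25   → row D = row B − 2·row C = (25, −2, 5)   [check: −2·300 + 5·125 = 25]
  50 = 2·25 + 0   → remainder 0, stop. gcd = 25 (last nonzero row D).
So gcd(125, 300) = 25, with Bézout identity −2·300 + 5·125 = 25. Containment (⊇): the Bézout identity exhibits 25 as an element of (125, 300), giving (25) ⊆ (125, 300). Containment (⊆): since 25 | 125 and 25 | 300 (125 = 25·5, 300 = 25·12), every Z-linear combination of 125 and 300 is divisible by 25, so (125, 300) ⊆ (25). Therefore (125, 300) = (25), d = 25.

Final answer: (125, 300) = (25); d = 25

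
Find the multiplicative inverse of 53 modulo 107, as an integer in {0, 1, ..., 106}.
Apply the extended Euclidean algorithm to (107, 53), tracking rows (r, s, t) with s·107 + t·53 = r. Each division r_prev = q·r_cur + r_new produces the new row as (previous row) − q·(current row):
  row A: (107, 1, 0)   [1·107 + 0·53 = 107]
  row B: (53, 0, 1)   [0·107 + 1·53 = 53]
  107 = 2·53 + 1   → row C = row A − 2·row B = (1, 1, −2)   [check: 1·107 − 2·53 = 1]
  53 = 53·1 + 0   → remainder 0, stop. gcd = 1 (last nonzero row C).
The gcd is 1, so 53 is invertible mod 107. The last nonzero row gives 1·107 − 2·53 = 1, so t = −2. So 53^(−1) ≡ −2 ≡ 105 (mod 107). Verify: 53 · 105 = 5565 ≡ 1 (mod 107). ✓

Final answer: 53^(−1) ≡ 105 (mod 107)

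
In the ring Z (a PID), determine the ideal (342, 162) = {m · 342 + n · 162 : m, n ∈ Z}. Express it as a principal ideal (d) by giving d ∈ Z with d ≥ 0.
In the PID Z, (a, b) is generated by gcd(a, b). Compute gcd(342, 162) with the extended Euclidean algorithm, tracking rows (r, s, t) with s·342 + t·162 = r:
  row A: (342, 1, 0)   [1·342 + 0·162 = 342]
  row B: (162, 0, 1)   [0·342 + 1·162 = 162]
  342 = 2·162 + 18   → row C = row A − 2·row B = (18, 1, −2)   [check: 1·342 − 2·162 = 18]
  162 = 9·18 + 0   → remainder 0, stop. gcd = 18 (last nonzero row C).
So gcd(342, 162) = 18, with Bézout identity 1·342 − 2·162 = 18. Containment (⊇): the Bézout identity exhibits 18 as an element of (342, 162), giving (18) ⊆ (342, 162). Containment (⊆): since 18 | 342 and 18 | 162 (342 = 18·19, 162 = 18·9), every Z-linear combination of 342 and 162 is divisible by 18, so (342, 162) ⊆ (18). Therefore (342, 162) = (18), d = 18.

Final answer: (342, 162) = (18); d = 18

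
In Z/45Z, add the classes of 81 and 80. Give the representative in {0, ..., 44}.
26

Reduce the summands first: 81 ≡ 36, 80 ≡ 35 (mod 45), so 81 + 80 ≡ 36 + 35 (mod 45). 36 + 35 = 71; 71 = 1·45 + 26, so (81 + 80) mod 45 = 26.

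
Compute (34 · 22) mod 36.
28

Both factors are already reduced mod 36. 34 · 22 = 748. Dividing by 36: 748 = 20·36 + 28. So (34 · 22) mod 36 = 28.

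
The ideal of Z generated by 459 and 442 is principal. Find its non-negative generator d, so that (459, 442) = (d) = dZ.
(459, 442) = (17); d = 17

In the PID Z, (a, b) is generated by gcd(a, b). Compute gcd(459, 442) with the extended Euclidean algorithm, tracking rows (r, s, t) with s·459 + t·442 = r:
  row A: (459, 1, 0)   [1·459 + 0·442 = 459]
  row B: (442, 0, 1)   [0·459 + 1·442 = 442]
  459 = 1·442 + 17   → row C = row A − 1·row B = (17, 1, −1)   [check: 1·459 − 1·442 = 17]
  442 = 26·17 + 0   → remainder 0, stop. gcd = 17 (last nonzero row C).
So gcd(459, 442) = 17, with Bézout identity 1·459 − 1·442 = 17. Containment (⊇): the Bézout identity exhibits 17 as an element of (459, 442), giving (17) ⊆ (459, 442). Containment (⊆): since 17 | 459 and 17 | 442 (459 = 17·27, 442 = 17·26), every Z-linear combination of 459 and 442 is divisible by 17, so (459, 442) ⊆ (17). Therefore (459, 442) = (17), d = 17.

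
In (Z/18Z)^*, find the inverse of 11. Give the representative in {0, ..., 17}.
Apply the extended Euclidean algorithm to (18, 11), tracking rows (r, s, t) with s·18 + t·11 = r. Each division r_prev = q·r_cur + r_new produces the new row as (previous row) − q·(current row):
  row A: (18, 1, 0)   [1·18 + 0·11 = 18]
  row B: (11, 0, 1)   [0·18 + 1·11 = 11]
  18 = 1·11 + 7   → row C = row A − 1·row B = (7, 1, −1)   [check: 1·18 − 1·11 = 7]
  11 = 1·7 + 4   → row D = row B − 1·row C = (4, −1, 2)   [check: −1·18 + 2·11 = 4]
  7 = 1·4 + 3   → row E = row C − 1·row D = (3, 2, −3)   [check: 2·18 − 3·11 = 3]
  4 = 1·3 + 1   → row F = row D − 1·row E = (1, −3, 5)   [check: −3·18 + 5·11 = 1]
  3 = 3·1 + 0   → remainder 0, stop. gcd = 1 (last nonzero row F).
The gcd is 1, so 11 is invertible mod 18. The last nonzero row gives −3·18 + 5·11 = 1, so t = 5. So 11^(−1) ≡ 5 (mod 18). Verify: 11 · 5 = 55 ≡ 1 (mod 18). ✓

Final answer: 11^(−1) ≡ 5 (mod 18)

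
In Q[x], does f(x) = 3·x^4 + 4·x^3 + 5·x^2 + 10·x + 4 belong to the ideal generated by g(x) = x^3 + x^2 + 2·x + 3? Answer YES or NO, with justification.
In Q[x] the ideal (g) consists of all multiples of g, so f ∈ (g) iff g | f, i.e. iff the remainder of f on division by g is 0. Divide f by g (g is monic, so eliminate the leading term of the running remainder at each step):
  leading term 3·x^4: subtract (3·x)·g(x) = 3·x^4 + 3·x^3 + 6·x^2 + 9·x, leaving x^3 - x^2 + x + 4
  leading term x^3: subtract (1)·g(x) = x^3 + x^2 + 2·x + 3, leaving -2·x^2 - x + 1
The remainder r(x) = -2·x^2 - x + 1 ≠ 0 (and deg r < deg g), so g ∤ f, i.e. f ∉ (g).

Final answer: NO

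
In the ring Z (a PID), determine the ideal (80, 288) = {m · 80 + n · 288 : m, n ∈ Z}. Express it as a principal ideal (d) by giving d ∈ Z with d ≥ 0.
In the PID Z, (a, b) is generated by gcd(a, b). Compute gcd(288, 80) with the extended Euclidean algorithm, tracking rows (r, s, t) with s·288 + t·80 = r:
  row A: (288, 1, 0)   [1·288 + 0·80 = 288]
  row B: (80, 0, 1)   [0·288 + 1·80 = 80]
  288 = 3·80 + 48   → row C = row A − 3·row B = (48, 1, −3)   [check: 1·288 − 3·80 = 48]
  80 = 1·48 + 32   → row D = row B − 1·row C = (32, −1, 4)   [check: −1·288 + 4·80 = 32]
  48 = 1·32 + 16   → row E = row C − 1·row D = (16, 2, −7)   [check: 2·288 − 7·80 = 16]
  32 = 2·16 + 0   → remainder 0, stop. gcd = 16 (last nonzero row E).
So gcd(80, 288) = 16, with Bézout identity 2·288 − 7·80 = 16. Containment (⊇): the Bézout identity exhibits 16 as an element of (80, 288), giving (16) ⊆ (80, 288). Containment (⊆): since 16 | 80 and 16 | 288 (80 = 16·5, 288 = 16·18), every Z-linear combination of 80 and 288 is divisible by 16, so (80, 288) ⊆ (16). Therefore (80, 288) = (16), d = 16.

Final answer: (80, 288) = (16); d = 16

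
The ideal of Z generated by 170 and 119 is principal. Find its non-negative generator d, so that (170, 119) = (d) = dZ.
In the PID Z, (a, b) is generated by gcd(a, b). Compute gcd(170, 119) with the extended Euclidean algorithm, tracking rows (r, s, t) with s·170 + t·119 = r:
  row A: (170, 1, 0)   [1·170 + 0·119 = 170]
  row B: (119, 0, 1)   [0·170 + 1·119 = 119]
  170 = 1·119 + 51   → row C = row A − 1·row B = (51, 1, −1)   [check: 1·170 − 1·119 = 51]
  119 = 2·51 + 17   → row D = row B − 2·row C = (17, −2, 3)   [check: −2·170 + 3·119 = 17]
  51 = 3·17 + 0   → remainder 0, stop. gcd = 17 (last nonzero row D).
So gcd(170, 119) = 17, with Bézout identity −2·170 + 3·119 = 17. Containment (⊇): the Bézout identity exhibits 17 as an element of (170, 119), giving (17) ⊆ (170, 119). Containment (⊆): since 17 | 170 and 17 | 119 (170 = 17·10, 119 = 17·7), every Z-linear combination of 170 and 119 is divisible by 17, so (170, 119) ⊆ (17). Therefore (170, 119) = (17), d = 17.

Final answer: (170, 119) = (17); d = 17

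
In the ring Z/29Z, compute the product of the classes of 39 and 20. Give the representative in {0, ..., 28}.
Reduce the factors first: 39 ≡ 10 (mod 29), so 39 · 20 ≡ 10 · 20 (mod 29). 10 · 20 = 200. Dividing by 29: 200 = 6·29 + 26. So (39 · 20) mod 29 = 26.

Final answer: 26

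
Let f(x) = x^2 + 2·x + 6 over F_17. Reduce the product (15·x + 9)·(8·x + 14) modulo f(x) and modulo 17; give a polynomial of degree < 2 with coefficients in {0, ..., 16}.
a · b ≡ 8·x + 1 (mod f(x))

Multiply as integer polynomials: a · b = 120·x^2 + 282·x + 126. Reducing coefficients mod 17: a · b ≡ x^2 + 10·x + 7. Now divide by f(x) = x^2 + 2·x + 6 in F_17[x], eliminating the leading term at each step:
  leading term x^2: subtract (1)·f(x) = x^2 + 2·x + 6, leaving 8·x + 1 (coefficients mod 17)
The degree is now < 2, so this is the remainder. Hence a · b ≡ 8·x + 1 in F_17[x]/(f).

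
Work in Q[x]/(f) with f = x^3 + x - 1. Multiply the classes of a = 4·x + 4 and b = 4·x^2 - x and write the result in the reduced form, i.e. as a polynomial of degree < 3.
a · b ≡ 12·x^2 - 20·x + 16 (mod f(x))

First multiply in Q[x] without reducing: a · b = 16·x^3 + 12·x^2 - 4·x. Now divide by f(x) = x^3 + x - 1, eliminating the leading term at each step:
  leading term 16·x^3: subtract (16)·f(x) = 16·x^3 + 16·x - 16, leaving 12·x^2 - 20·x + 16
The degree is now < 3, so this is the remainder. Hence a · b ≡ 12·x^2 - 20·x + 16 in Q[x]/(f).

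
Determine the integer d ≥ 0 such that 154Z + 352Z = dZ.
(154, 352) = (22); d = 22

In the PID Z, (a, b) is generated by gcd(a, b). Compute gcd(352, 154) with the extended Euclidean algorithm, tracking rows (r, s, t) with s·352 + t·154 = r:
  row A: (352, 1, 0)   [1·352 + 0·154 = 352]
  row B: (154, 0, 1)   [0·352 + 1·154 = 154]
  352 = 2·154 + 44   → row C = row A − 2·row B = (44, 1, −2)   [check: 1·352 − 2·154 = 44]
  154 = 3·44 + 22   → row D = row B − 3·row C = (22, −3, 7)   [check: −3·352 + 7·154 = 22]
  44 = 2·22 + 0   → remainder 0, stop. gcd = 22 (last nonzero row D).
So gcd(154, 352) = 22, with Bézout identity −3·352 + 7·154 = 22. Containment (⊇): the Bézout identity exhibits 22 as an element of (154, 352), giving (22) ⊆ (154, 352). Containment (⊆): since 22 | 154 and 22 | 352 (154 = 22·7, 352 = 22·16), every Z-linear combination of 154 and 352 is divisible by 22, so (154, 352) ⊆ (22). Therefore (154, 352) = (22), d = 22.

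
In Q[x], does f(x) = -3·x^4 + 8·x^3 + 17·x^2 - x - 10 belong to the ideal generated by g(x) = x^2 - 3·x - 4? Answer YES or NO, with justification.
NO

In Q[x] the ideal (g) consists of all multiples of g, so f ∈ (g) iff g | f, i.e. iff the remainder of f on division by g is 0. Divide f by g (g is monic, so eliminate the leading term of the running remainder at each step):
  leading term -3·x^4: subtract (-3·x^2)·g(x) = -3·x^4 + 9·x^3 + 12·x^2, leaving -x^3 + 5·x^2 - x - 10
  leading term -x^3: subtract (-x)·g(x) = -x^3 + 3·x^2 + 4·x, leaving 2·x^2 - 5·x - 10
  leading term 2·x^2: subtract (2)·g(x) = 2·x^2 - 6·x - 8, leaving x - 2
The remainder r(x) = x - 2 ≠ 0 (and deg r < deg g), so g ∤ f, i.e. f ∉ (g).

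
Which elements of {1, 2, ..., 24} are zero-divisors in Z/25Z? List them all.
An element a ∈ Z/25Z (with a ≠ 0) is a zero-divisor iff gcd(a, 25) > 1 (because a is a unit precisely when gcd(a, n) = 1, and in Z/nZ every nonzero, non-unit element is a zero-divisor). Scan a = 1, ..., 24 and keep those with gcd(a, 25) > 1:
  gcd(5, 25) = 5, gcd(10, 25) = 5, gcd(15, 25) = 5, gcd(20, 25) = 5.
All other a ∈ {1, ..., 24} have gcd(a, 25) = 1 and are units. So the nonzero zero-divisors are exactly the 4 values of a appearing in this scan.

Final answer: nonzero zero-divisors of Z/25Z = {5, 10, 15, 20}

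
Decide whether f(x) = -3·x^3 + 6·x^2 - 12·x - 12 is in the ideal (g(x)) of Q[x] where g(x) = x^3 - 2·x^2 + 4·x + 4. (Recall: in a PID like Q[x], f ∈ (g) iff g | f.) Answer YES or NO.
YES

In Q[x] the ideal (g) consists of all multiples of g, so f ∈ (g) iff g | f, i.e. iff the remainder of f on division by g is 0. Divide f by g (g is monic, so eliminate the leading term of the running remainder at each step):
  leading term -3·x^3: subtract (-3)·g(x) = -3·x^3 + 6·x^2 - 12·x - 12, leaving 0
The remainder is 0, so f(x) = g(x) · h(x) with h(x) = -3. Hence g | f, i.e. f ∈ (g).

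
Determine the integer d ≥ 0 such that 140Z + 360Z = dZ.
In the PID Z, (a, b) is generated by gcd(a, b). Compute gcd(360, 140) with the extended Euclidean algorithm, tracking rows (r, s, t) with s·360 + t·140 = r:
  row A: (360, 1, 0)   [1·360 + 0·140 = 360]
  row B: (140, 0, 1)   [0·360 + 1·140 = 140]
  360 = 2·140 + 80   → row C = row A − 2·row B = (80, 1, −2)   [check: 1·360 − 2·140 = 80]
  140 = 1·80 + 60   → row D = row B − 1·row C = (60, −1, 3)   [check: −1·360 + 3·140 = 60]
  80 = 1·60 + 20   → row E = row C − 1·row D = (20, 2, −5)   [check: 2·360 − 5·140 = 20]
  60 = 3·20 + 0   → remainder 0, stop. gcd = 20 (last nonzero row E).
So gcd(140, 360) = 20, with Bézout identity 2·360 − 5·140 = 20. Containment (⊇): the Bézout identity exhibits 20 as an element of (140, 360), giving (20) ⊆ (140, 360). Containment (⊆): since 20 | 140 and 20 | 360 (140 = 20·7, 360 = 20·18), every Z-linear combination of 140 and 360 is divisible by 20, so (140, 360) ⊆ (20). Therefore (140, 360) = (20), d = 20.

Final answer: (140, 360) = (20); d = 20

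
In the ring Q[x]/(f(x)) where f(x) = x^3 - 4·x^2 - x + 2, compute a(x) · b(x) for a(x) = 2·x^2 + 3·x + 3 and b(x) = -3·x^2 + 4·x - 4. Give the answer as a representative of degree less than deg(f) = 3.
First multiply in Q[x] without reducing: a · b = -6·x^4 - x^3 - 5·x^2 - 12. Now divide by f(x) = x^3 - 4·x^2 - x + 2, eliminating the leading term at each step:
  leading term -6·x^4: subtract (-6·x)·f(x) = -6·x^4 + 24·x^3 + 6·x^2 - 12·x, leaving -25·x^3 - 11·x^2 + 12·x - 12
  leading term -25·x^3: subtract (-25)·f(x) = -25·x^3 + 100·x^2 + 25·x - 50, leaving -111·x^2 - 13·x + 38
The degree is now < 3, so this is the remainder. Hence a · b ≡ -111·x^2 - 13·x + 38 in Q[x]/(f).

Final answer: a · b ≡ -111·x^2 - 13·x + 38 (mod f(x))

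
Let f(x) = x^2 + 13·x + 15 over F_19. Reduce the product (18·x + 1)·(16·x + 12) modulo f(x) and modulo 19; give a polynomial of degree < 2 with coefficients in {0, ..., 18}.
Multiply as integer polynomials: a · b = 288·x^2 + 232·x + 12. Reducing coefficients mod 19: a · b ≡ 3·x^2 + 4·x + 12. Now divide by f(x) = x^2 + 13·x + 15 in F_19[x], eliminating the leading term at each step:
  leading term 3·x^2: subtract (3)·f(x) = 3·x^2 + x + 7, leaving 3·x + 5 (coefficients mod 19)
The degree is now < 2, so this is the remainder. Hence a · b ≡ 3·x + 5 in F_19[x]/(f).

Final answer: a · b ≡ 3·x + 5 (mod f(x))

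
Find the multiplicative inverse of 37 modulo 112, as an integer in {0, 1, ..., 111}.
Apply the extended Euclidean algorithm to (112, 37), tracking rows (r, s, t) with s·112 + t·37 = r. Each division r_prev = q·r_cur + r_new produces the new row as (previous row) − q·(current row):
  row A: (112, 1, 0)   [1·112 + 0·37 = 112]
  row B: (37, 0, 1)   [0·112 + 1·37 = 37]
  112 = 3·37 + 1   → row C = row A − 3·row B = (1, 1, −3)   [check: 1·112 − 3·37 = 1]
  37 = 37·1 + 0   → remainder 0, stop. gcd = 1 (last nonzero row C).
The gcd is 1, so 37 is invertible mod 112. The last nonzero row gives 1·112 − 3·37 = 1, so t = −3. So 37^(−1) ≡ −3 ≡ 109 (mod 112). Verify: 37 · 109 = 4033 ≡ 1 (mod 112). ✓

Final answer: 37^(−1) ≡ 109 (mod 112)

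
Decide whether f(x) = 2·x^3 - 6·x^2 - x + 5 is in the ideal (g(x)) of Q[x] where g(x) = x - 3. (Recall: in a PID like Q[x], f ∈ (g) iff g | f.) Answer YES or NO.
In Q[x] the ideal (g) consists of all multiples of g, so f ∈ (g) iff g | f, i.e. iff the remainder of f on division by g is 0. Divide f by g (g is monic, so eliminate the leading term of the running remainder at each step):
  leading term 2·x^3: subtract (2·x^2)·g(x) = 2·x^3 - 6·x^2, leaving 5 - x
  leading term -x: subtract (-1)·g(x) = 3 - x, leaving 2
The remainder r(x) = 2 ≠ 0 (and deg r < deg g), so g ∤ f, i.e. f ∉ (g).

Final answer: NO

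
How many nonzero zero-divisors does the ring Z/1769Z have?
In Z/1769Z each nonzero element is either a unit (gcd with 1769 is 1) or a zero-divisor (gcd > 1). The number of units is φ(1769): factorise 1769 = 29 · 61, so φ(1769) = (29 − 1) · (61 − 1) = 28 · 60 = 1680. The nonzero elements number 1769 − 1 = 1768. Hence the nonzero zero-divisors number 1768 − 1680 = 88.

Final answer: Z/1769Z has 88 nonzero zero-divisors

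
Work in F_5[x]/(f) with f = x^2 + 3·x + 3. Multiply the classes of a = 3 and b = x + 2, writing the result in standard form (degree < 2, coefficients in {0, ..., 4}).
a · b ≡ 3·x + 1 (mod f(x))

Multiply as integer polynomials: a · b = 3·x + 6. Reducing coefficients mod 5: a · b ≡ 3·x + 1. This already has degree < 2, so no reduction by f is needed. Hence a · b ≡ 3·x + 1 in F_5[x]/(f).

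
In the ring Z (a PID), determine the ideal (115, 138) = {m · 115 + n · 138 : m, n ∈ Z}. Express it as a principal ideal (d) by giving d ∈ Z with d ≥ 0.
(115, 138) = (23); d = 23

In the PID Z, (a, b) is generated by gcd(a, b). Compute gcd(138, 115) with the extended Euclidean algorithm, tracking rows (r, s, t) with s·138 + t·115 = r:
  row A: (138, 1, 0)   [1·138 + 0·115 = 138]
  row B: (115, 0, 1)   [0·138 + 1·115 = 115]
  138 = 1·115 + 23   → row C = row A − 1·row B = (23, 1, −1)   [check: 1·138 − 1·115 = 23]
  115 = 5·23 + 0   → remainder 0, stop. gcd = 23 (last nonzero row C).
So gcd(115, 138) = 23, with Bézout identity 1·138 − 1·115 = 23. Containment (⊇): the Bézout identity exhibits 23 as an element of (115, 138), giving (23) ⊆ (115, 138). Containment (⊆): since 23 | 115 and 23 | 138 (115 = 23·5, 138 = 23·6), every Z-linear combination of 115 and 138 is divisible by 23, so (115, 138) ⊆ (23). Therefore (115, 138) = (23), d = 23.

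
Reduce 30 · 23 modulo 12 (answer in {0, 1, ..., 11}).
6

Reduce the factors first: 30 ≡ 6, 23 ≡ 11 (mod 12), so 30 · 23 ≡ 6 · 11 (mod 12). 6 · 11 = 66. Dividing by 12: 66 = 5·12 + 6. So (30 · 23) mod 12 = 6.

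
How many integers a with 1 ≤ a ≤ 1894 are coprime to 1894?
The number of a ∈ {1, ..., 1894} with gcd(a, 1894) = 1 is by definition Euler's totient φ(1894). φ is multiplicative, with φ(p^e) = p^e − p^(e−1). Factorise 1894 = 2 · 947. Then
  φ(1894) = (2 − 1) · (947 − 1) = 1 · 946 = 946.
So there are 946 such integers.

Final answer: 946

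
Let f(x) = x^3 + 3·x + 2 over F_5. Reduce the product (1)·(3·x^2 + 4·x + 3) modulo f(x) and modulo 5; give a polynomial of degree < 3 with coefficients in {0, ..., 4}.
Multiply as integer polynomials: a · b = 3·x^2 + 4·x + 3. Reducing coefficients mod 5: a · b ≡ 3·x^2 + 4·x + 3. This already has degree < 3, so no reduction by f is needed. Hence a · b ≡ 3·x^2 + 4·x + 3 in F_5[x]/(f).

Final answer: a · b ≡ 3·x^2 + 4·x + 3 (mod f(x))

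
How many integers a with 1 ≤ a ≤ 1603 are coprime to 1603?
1368

The number of a ∈ {1, ..., 1603} with gcd(a, 1603) = 1 is by definition Euler's totient φ(1603). φ is multiplicative, with φ(p^e) = p^e − p^(e−1). Factorise 1603 = 7 · 229. Then
  φ(1603) = (7 − 1) · (229 − 1) = 6 · 228 = 1368.
So there are 1368 such integers.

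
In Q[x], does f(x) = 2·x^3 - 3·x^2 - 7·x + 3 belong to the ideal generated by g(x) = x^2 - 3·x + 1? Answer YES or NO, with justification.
YES

In Q[x] the ideal (g) consists of all multiples of g, so f ∈ (g) iff g | f, i.e. iff the remainder of f on division by g is 0. Divide f by g (g is monic, so eliminate the leading term of the running remainder at each step):
  leading term 2·x^3: subtract (2·x)·g(x) = 2·x^3 - 6·x^2 + 2·x, leaving 3·x^2 - 9·x + 3
  leading term 3·x^2: subtract (3)·g(x) = 3·x^2 - 9·x + 3, leaving 0
The remainder is 0, so f(x) = g(x) · h(x) with h(x) = 2·x + 3. Hence g | f, i.e. f ∈ (g).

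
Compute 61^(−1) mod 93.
Apply the extended Euclidean algorithm to (93, 61), tracking rows (r, s, t) with s·93 + t·61 = r. Each division r_prev = q·r_cur + r_new produces the new row as (previous row) − q·(current row):
  row A: (93, 1, 0)   [1·93 + 0·61 = 93]
  row B: (61, 0, 1)   [0·93 + 1·61 = 61]
  93 = 1·61 + 32   → row C = row A − 1·row B = (32, 1, −1)   [check: 1·93 − 1·61 = 32]
  61 = 1·32 + 29   → row D = row B − 1·row C = (29, −1, 2)   [check: −1·93 + 2·61 = 29]
  32 = 1·29 + 3   → row E = row C − 1·row D = (3, 2, −3)   [check: 2·93 − 3·61 = 3]
  29 = 9·3 + 2   → row F = row D − 9·row E = (2, −19, 29)   [check: −19·93 + 29·61 = 2]
  3 = 1·2 + 1   → row G = row E − 1·row F = (1, 21, −32)   [check: 21·93 − 32·61 = 1]
  2 = 2·1 + 0   → remainder 0, stop. gcd = 1 (last nonzero row G).
The gcd is 1, so 61 is invertible mod 93. The last nonzero row gives 21·93 − 32·61 = 1, so t = −32. So 61^(−1) ≡ −32 ≡ 61 (mod 93). Verify: 61 · 61 = 3721 ≡ 1 (mod 93). ✓

Final answer: 61^(−1) ≡ 61 (mod 93)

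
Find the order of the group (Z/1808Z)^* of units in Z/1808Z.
|(Z/1808Z)^*| = 896

(Z/1808Z)^* consists of the classes a with gcd(a, 1808) = 1, so its order is φ(1808). φ is multiplicative, with φ(p^e) = p^e − p^(e−1). Factorise 1808 = 2^4 · 113. Then
  φ(1808) = (2^4 − 2^3) · (113 − 1) = 8 · 112 = 896.
Thus |(Z/1808Z)^*| = 896.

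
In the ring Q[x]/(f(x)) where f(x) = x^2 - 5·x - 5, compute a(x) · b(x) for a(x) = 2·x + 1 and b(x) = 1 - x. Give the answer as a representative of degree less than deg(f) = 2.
First multiply in Q[x] without reducing: a · b = -2·x^2 + x + 1. Now divide by f(x) = x^2 - 5·x - 5, eliminating the leading term at each step:
  leading term -2·x^2: subtract (-2)·f(x) = -2·x^2 + 10·x + 10, leaving -9·x - 9
The degree is now < 2, so this is the remainder. Hence a · b ≡ -9·x - 9 in Q[x]/(f).

Final answer: a · b ≡ -9·x - 9 (mod f(x))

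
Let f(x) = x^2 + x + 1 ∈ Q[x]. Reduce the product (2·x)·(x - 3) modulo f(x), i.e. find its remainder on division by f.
a · b ≡ -8·x - 2 (mod f(x))

First multiply in Q[x] without reducing: a · b = 2·x^2 - 6·x. Now divide by f(x) = x^2 + x + 1, eliminating the leading term at each step:
  leading term 2·x^2: subtract (2)·f(x) = 2·x^2 + 2·x + 2, leaving -8·x - 2
The degree is now < 2, so this is the remainder. Hence a · b ≡ -8·x - 2 in Q[x]/(f).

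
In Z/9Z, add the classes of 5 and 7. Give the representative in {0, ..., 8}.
Both summands are already reduced mod 9. 5 + 7 = 12; 12 = 1·9 + 3, so (5 + 7) mod 9 = 3.

Final answer: 3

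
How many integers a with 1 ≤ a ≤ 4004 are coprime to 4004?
1440

The number of a ∈ {1, ..., 4004} with gcd(a, 4004) = 1 is by definition Euler's totient φ(4004). φ is multiplicative, with φ(p^e) = p^e − p^(e−1). Factorise 4004 = 2^2 · 7 · 11 · 13. Then
  φ(4004) = (2^2 − 2^1) · (7 − 1) · (11 − 1) · (13 − 1) = 2 · 6 · 10 · 12 = 1440.
So there are 1440 such integers.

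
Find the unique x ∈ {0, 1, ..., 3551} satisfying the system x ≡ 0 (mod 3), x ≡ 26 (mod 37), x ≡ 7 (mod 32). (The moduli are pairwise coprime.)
x ≡ 2727 (mod 3552); the representative in [0, 3552) is 2727

The moduli 3, 37, 32 are pairwise coprime, so by the CRT there is a unique solution mod 3·37·32 = 3552.
Solve by successive substitution. Start with x ≡ 0 (mod 3).
  Combine with x ≡ 26 (mod 37): write x = 3·t and require 3·t ≡ 26 (mod 37). Since 3^(−1) ≡ 25 (mod 37), t ≡ 25·26 ≡ 21 (mod 37). So x ≡ 3·21 = 63 (mod 111).
  Combine with x ≡ 7 (mod 32): write x = 63 + 111·t and require 63 + 111·t ≡ 7 (mod 32), i.e. 111·t ≡ 7 − 63 ≡ 8 (mod 32). Since 111^(−1) ≡ 15 (mod 32) (111 ≡ 15 (mod 32)), t ≡ 15·8 ≡ 24 (mod 32). So x ≡ 63 + 111·24 = 2727 (mod 3552).
Unique solution in [0, 3552): x = 2727.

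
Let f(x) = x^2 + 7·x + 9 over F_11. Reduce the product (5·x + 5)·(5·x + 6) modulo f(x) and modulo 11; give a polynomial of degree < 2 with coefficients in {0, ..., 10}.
a · b ≡ x + 3 (mod f(x))

Multiply as integer polynomials: a · b = 25·x^2 + 55·x + 30. Reducing coefficients mod 11: a · b ≡ 3·x^2 + 8. Now divide by f(x) = x^2 + 7·x + 9 in F_11[x], eliminating the leading term at each step:
  leading term 3·x^2: subtract (3)·f(x) = 3·x^2 + 10·x + 5, leaving x + 3 (coefficients mod 11)
The degree is now < 2, so this is the remainder. Hence a · b ≡ x + 3 in F_11[x]/(f).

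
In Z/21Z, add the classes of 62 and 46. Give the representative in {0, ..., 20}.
3

Reduce the summands first: 62 ≡ 20, 46 ≡ 4 (mod 21), so 62 + 46 ≡ 20 + 4 (mod 21). 20 + 4 = 24; 24 = 1·21 + 3, so (62 + 46) mod 21 = 3.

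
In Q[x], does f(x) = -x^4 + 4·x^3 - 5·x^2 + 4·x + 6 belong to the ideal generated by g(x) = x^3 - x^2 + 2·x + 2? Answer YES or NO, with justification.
In Q[x] the ideal (g) consists of all multiples of g, so f ∈ (g) iff g | f, i.e. iff the remainder of f on division by g is 0. Divide f by g (g is monic, so eliminate the leading term of the running remainder at each step):
  leading term -x^4: subtract (-x)·g(x) = -x^4 + x^3 - 2·x^2 - 2·x, leaving 3·x^3 - 3·x^2 + 6·x + 6
  leading term 3·x^3: subtract (3)·g(x) = 3·x^3 - 3·x^2 + 6·x + 6, leaving 0
The remainder is 0, so f(x) = g(x) · h(x) with h(x) = 3 - x. Hence g | f, i.e. f ∈ (g).

Final answer: YES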